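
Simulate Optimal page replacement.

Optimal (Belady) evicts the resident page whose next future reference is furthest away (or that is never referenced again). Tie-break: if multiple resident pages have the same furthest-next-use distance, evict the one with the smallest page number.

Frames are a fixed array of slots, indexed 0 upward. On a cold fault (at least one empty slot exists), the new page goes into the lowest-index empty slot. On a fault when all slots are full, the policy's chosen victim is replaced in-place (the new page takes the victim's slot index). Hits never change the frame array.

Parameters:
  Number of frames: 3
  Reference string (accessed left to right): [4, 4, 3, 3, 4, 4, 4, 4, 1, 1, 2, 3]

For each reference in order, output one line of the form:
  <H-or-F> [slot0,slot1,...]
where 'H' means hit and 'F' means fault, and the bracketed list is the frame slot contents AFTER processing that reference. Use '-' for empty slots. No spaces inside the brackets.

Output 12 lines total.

F [4,-,-]
H [4,-,-]
F [4,3,-]
H [4,3,-]
H [4,3,-]
H [4,3,-]
H [4,3,-]
H [4,3,-]
F [4,3,1]
H [4,3,1]
F [4,3,2]
H [4,3,2]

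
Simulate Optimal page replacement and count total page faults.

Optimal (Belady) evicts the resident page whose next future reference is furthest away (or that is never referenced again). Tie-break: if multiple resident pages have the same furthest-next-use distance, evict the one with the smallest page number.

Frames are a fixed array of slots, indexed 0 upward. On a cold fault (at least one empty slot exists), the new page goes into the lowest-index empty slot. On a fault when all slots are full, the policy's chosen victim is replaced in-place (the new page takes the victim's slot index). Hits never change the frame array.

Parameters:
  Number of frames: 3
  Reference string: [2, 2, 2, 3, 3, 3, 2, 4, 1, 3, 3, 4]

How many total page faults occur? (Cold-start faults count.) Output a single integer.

Step 0: ref 2 → FAULT, frames=[2,-,-]
Step 1: ref 2 → HIT, frames=[2,-,-]
Step 2: ref 2 → HIT, frames=[2,-,-]
Step 3: ref 3 → FAULT, frames=[2,3,-]
Step 4: ref 3 → HIT, frames=[2,3,-]
Step 5: ref 3 → HIT, frames=[2,3,-]
Step 6: ref 2 → HIT, frames=[2,3,-]
Step 7: ref 4 → FAULT, frames=[2,3,4]
Step 8: ref 1 → FAULT (evict 2), frames=[1,3,4]
Step 9: ref 3 → HIT, frames=[1,3,4]
Step 10: ref 3 → HIT, frames=[1,3,4]
Step 11: ref 4 → HIT, frames=[1,3,4]
Total faults: 4

Answer: 4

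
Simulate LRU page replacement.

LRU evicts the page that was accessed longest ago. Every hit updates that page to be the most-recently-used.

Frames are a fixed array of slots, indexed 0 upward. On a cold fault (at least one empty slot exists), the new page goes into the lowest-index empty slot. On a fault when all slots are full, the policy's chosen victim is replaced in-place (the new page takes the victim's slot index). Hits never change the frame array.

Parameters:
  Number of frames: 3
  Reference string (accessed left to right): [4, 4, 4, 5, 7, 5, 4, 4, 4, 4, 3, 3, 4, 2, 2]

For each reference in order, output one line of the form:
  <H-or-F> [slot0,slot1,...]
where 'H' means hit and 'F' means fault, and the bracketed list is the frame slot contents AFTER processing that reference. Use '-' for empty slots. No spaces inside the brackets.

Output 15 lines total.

F [4,-,-]
H [4,-,-]
H [4,-,-]
F [4,5,-]
F [4,5,7]
H [4,5,7]
H [4,5,7]
H [4,5,7]
H [4,5,7]
H [4,5,7]
F [4,5,3]
H [4,5,3]
H [4,5,3]
F [4,2,3]
H [4,2,3]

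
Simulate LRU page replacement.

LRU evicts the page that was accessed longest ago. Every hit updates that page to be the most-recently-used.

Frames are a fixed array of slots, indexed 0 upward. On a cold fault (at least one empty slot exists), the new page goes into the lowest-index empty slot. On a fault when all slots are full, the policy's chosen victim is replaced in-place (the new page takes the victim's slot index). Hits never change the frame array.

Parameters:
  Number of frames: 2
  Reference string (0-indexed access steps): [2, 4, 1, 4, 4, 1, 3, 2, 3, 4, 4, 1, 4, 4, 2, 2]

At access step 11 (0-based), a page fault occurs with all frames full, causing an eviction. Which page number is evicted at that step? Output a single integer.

Step 0: ref 2 -> FAULT, frames=[2,-]
Step 1: ref 4 -> FAULT, frames=[2,4]
Step 2: ref 1 -> FAULT, evict 2, frames=[1,4]
Step 3: ref 4 -> HIT, frames=[1,4]
Step 4: ref 4 -> HIT, frames=[1,4]
Step 5: ref 1 -> HIT, frames=[1,4]
Step 6: ref 3 -> FAULT, evict 4, frames=[1,3]
Step 7: ref 2 -> FAULT, evict 1, frames=[2,3]
Step 8: ref 3 -> HIT, frames=[2,3]
Step 9: ref 4 -> FAULT, evict 2, frames=[4,3]
Step 10: ref 4 -> HIT, frames=[4,3]
Step 11: ref 1 -> FAULT, evict 3, frames=[4,1]
At step 11: evicted page 3

Answer: 3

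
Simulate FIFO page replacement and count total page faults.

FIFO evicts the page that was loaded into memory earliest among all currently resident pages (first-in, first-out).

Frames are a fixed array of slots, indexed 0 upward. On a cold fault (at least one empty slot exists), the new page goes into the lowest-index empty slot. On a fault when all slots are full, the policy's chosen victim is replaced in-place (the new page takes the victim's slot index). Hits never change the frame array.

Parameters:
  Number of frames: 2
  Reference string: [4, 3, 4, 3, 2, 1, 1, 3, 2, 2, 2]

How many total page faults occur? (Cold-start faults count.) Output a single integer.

Answer: 6

Derivation:
Step 0: ref 4 → FAULT, frames=[4,-]
Step 1: ref 3 → FAULT, frames=[4,3]
Step 2: ref 4 → HIT, frames=[4,3]
Step 3: ref 3 → HIT, frames=[4,3]
Step 4: ref 2 → FAULT (evict 4), frames=[2,3]
Step 5: ref 1 → FAULT (evict 3), frames=[2,1]
Step 6: ref 1 → HIT, frames=[2,1]
Step 7: ref 3 → FAULT (evict 2), frames=[3,1]
Step 8: ref 2 → FAULT (evict 1), frames=[3,2]
Step 9: ref 2 → HIT, frames=[3,2]
Step 10: ref 2 → HIT, frames=[3,2]
Total faults: 6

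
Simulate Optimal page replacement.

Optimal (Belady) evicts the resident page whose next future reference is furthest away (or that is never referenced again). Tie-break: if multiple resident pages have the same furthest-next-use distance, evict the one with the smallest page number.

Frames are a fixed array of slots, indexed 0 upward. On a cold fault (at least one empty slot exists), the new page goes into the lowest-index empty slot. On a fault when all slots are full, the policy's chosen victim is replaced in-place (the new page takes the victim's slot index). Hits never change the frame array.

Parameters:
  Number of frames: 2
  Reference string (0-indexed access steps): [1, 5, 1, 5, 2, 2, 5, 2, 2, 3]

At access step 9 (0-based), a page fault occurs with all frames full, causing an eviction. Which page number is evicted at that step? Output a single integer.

Step 0: ref 1 -> FAULT, frames=[1,-]
Step 1: ref 5 -> FAULT, frames=[1,5]
Step 2: ref 1 -> HIT, frames=[1,5]
Step 3: ref 5 -> HIT, frames=[1,5]
Step 4: ref 2 -> FAULT, evict 1, frames=[2,5]
Step 5: ref 2 -> HIT, frames=[2,5]
Step 6: ref 5 -> HIT, frames=[2,5]
Step 7: ref 2 -> HIT, frames=[2,5]
Step 8: ref 2 -> HIT, frames=[2,5]
Step 9: ref 3 -> FAULT, evict 2, frames=[3,5]
At step 9: evicted page 2

Answer: 2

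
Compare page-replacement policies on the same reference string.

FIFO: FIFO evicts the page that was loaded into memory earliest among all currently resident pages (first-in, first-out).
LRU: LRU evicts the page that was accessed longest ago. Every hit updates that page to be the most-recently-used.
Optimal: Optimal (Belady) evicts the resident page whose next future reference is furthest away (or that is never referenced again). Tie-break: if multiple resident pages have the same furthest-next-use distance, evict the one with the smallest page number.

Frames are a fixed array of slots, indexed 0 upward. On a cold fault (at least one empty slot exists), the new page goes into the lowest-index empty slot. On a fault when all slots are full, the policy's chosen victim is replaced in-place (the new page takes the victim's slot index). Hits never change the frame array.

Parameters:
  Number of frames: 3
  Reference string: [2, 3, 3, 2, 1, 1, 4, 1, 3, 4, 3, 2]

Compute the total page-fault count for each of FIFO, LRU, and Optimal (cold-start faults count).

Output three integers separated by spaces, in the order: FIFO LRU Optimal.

--- FIFO ---
  step 0: ref 2 -> FAULT, frames=[2,-,-] (faults so far: 1)
  step 1: ref 3 -> FAULT, frames=[2,3,-] (faults so far: 2)
  step 2: ref 3 -> HIT, frames=[2,3,-] (faults so far: 2)
  step 3: ref 2 -> HIT, frames=[2,3,-] (faults so far: 2)
  step 4: ref 1 -> FAULT, frames=[2,3,1] (faults so far: 3)
  step 5: ref 1 -> HIT, frames=[2,3,1] (faults so far: 3)
  step 6: ref 4 -> FAULT, evict 2, frames=[4,3,1] (faults so far: 4)
  step 7: ref 1 -> HIT, frames=[4,3,1] (faults so far: 4)
  step 8: ref 3 -> HIT, frames=[4,3,1] (faults so far: 4)
  step 9: ref 4 -> HIT, frames=[4,3,1] (faults so far: 4)
  step 10: ref 3 -> HIT, frames=[4,3,1] (faults so far: 4)
  step 11: ref 2 -> FAULT, evict 3, frames=[4,2,1] (faults so far: 5)
  FIFO total faults: 5
--- LRU ---
  step 0: ref 2 -> FAULT, frames=[2,-,-] (faults so far: 1)
  step 1: ref 3 -> FAULT, frames=[2,3,-] (faults so far: 2)
  step 2: ref 3 -> HIT, frames=[2,3,-] (faults so far: 2)
  step 3: ref 2 -> HIT, frames=[2,3,-] (faults so far: 2)
  step 4: ref 1 -> FAULT, frames=[2,3,1] (faults so far: 3)
  step 5: ref 1 -> HIT, frames=[2,3,1] (faults so far: 3)
  step 6: ref 4 -> FAULT, evict 3, frames=[2,4,1] (faults so far: 4)
  step 7: ref 1 -> HIT, frames=[2,4,1] (faults so far: 4)
  step 8: ref 3 -> FAULT, evict 2, frames=[3,4,1] (faults so far: 5)
  step 9: ref 4 -> HIT, frames=[3,4,1] (faults so far: 5)
  step 10: ref 3 -> HIT, frames=[3,4,1] (faults so far: 5)
  step 11: ref 2 -> FAULT, evict 1, frames=[3,4,2] (faults so far: 6)
  LRU total faults: 6
--- Optimal ---
  step 0: ref 2 -> FAULT, frames=[2,-,-] (faults so far: 1)
  step 1: ref 3 -> FAULT, frames=[2,3,-] (faults so far: 2)
  step 2: ref 3 -> HIT, frames=[2,3,-] (faults so far: 2)
  step 3: ref 2 -> HIT, frames=[2,3,-] (faults so far: 2)
  step 4: ref 1 -> FAULT, frames=[2,3,1] (faults so far: 3)
  step 5: ref 1 -> HIT, frames=[2,3,1] (faults so far: 3)
  step 6: ref 4 -> FAULT, evict 2, frames=[4,3,1] (faults so far: 4)
  step 7: ref 1 -> HIT, frames=[4,3,1] (faults so far: 4)
  step 8: ref 3 -> HIT, frames=[4,3,1] (faults so far: 4)
  step 9: ref 4 -> HIT, frames=[4,3,1] (faults so far: 4)
  step 10: ref 3 -> HIT, frames=[4,3,1] (faults so far: 4)
  step 11: ref 2 -> FAULT, evict 1, frames=[4,3,2] (faults so far: 5)
  Optimal total faults: 5

Answer: 5 6 5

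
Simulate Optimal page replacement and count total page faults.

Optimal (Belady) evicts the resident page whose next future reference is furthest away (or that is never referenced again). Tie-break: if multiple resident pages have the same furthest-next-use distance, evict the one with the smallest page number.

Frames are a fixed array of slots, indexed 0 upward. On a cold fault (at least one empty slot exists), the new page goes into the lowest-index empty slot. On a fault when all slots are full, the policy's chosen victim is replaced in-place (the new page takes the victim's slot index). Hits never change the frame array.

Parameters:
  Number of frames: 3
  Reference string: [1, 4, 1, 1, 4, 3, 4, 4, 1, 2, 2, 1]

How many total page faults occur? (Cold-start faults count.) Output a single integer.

Answer: 4

Derivation:
Step 0: ref 1 → FAULT, frames=[1,-,-]
Step 1: ref 4 → FAULT, frames=[1,4,-]
Step 2: ref 1 → HIT, frames=[1,4,-]
Step 3: ref 1 → HIT, frames=[1,4,-]
Step 4: ref 4 → HIT, frames=[1,4,-]
Step 5: ref 3 → FAULT, frames=[1,4,3]
Step 6: ref 4 → HIT, frames=[1,4,3]
Step 7: ref 4 → HIT, frames=[1,4,3]
Step 8: ref 1 → HIT, frames=[1,4,3]
Step 9: ref 2 → FAULT (evict 3), frames=[1,4,2]
Step 10: ref 2 → HIT, frames=[1,4,2]
Step 11: ref 1 → HIT, frames=[1,4,2]
Total faults: 4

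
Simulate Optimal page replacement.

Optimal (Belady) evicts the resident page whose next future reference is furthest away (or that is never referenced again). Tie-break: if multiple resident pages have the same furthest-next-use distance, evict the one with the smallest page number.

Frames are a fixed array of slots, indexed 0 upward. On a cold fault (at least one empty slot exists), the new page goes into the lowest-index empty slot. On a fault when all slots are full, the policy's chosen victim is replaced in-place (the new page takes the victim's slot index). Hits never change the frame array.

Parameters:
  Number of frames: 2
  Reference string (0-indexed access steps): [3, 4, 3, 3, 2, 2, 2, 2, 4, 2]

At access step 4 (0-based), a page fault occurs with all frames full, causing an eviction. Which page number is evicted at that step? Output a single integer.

Answer: 3

Derivation:
Step 0: ref 3 -> FAULT, frames=[3,-]
Step 1: ref 4 -> FAULT, frames=[3,4]
Step 2: ref 3 -> HIT, frames=[3,4]
Step 3: ref 3 -> HIT, frames=[3,4]
Step 4: ref 2 -> FAULT, evict 3, frames=[2,4]
At step 4: evicted page 3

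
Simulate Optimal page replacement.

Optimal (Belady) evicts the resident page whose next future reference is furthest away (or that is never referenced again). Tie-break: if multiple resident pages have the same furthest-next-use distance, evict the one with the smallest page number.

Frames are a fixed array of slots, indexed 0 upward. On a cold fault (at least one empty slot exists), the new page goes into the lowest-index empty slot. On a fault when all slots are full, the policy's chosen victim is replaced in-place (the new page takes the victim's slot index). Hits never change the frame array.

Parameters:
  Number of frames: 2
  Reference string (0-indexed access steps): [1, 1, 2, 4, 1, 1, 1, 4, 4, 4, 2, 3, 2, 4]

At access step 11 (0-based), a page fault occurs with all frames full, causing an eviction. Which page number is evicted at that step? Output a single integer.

Answer: 4

Derivation:
Step 0: ref 1 -> FAULT, frames=[1,-]
Step 1: ref 1 -> HIT, frames=[1,-]
Step 2: ref 2 -> FAULT, frames=[1,2]
Step 3: ref 4 -> FAULT, evict 2, frames=[1,4]
Step 4: ref 1 -> HIT, frames=[1,4]
Step 5: ref 1 -> HIT, frames=[1,4]
Step 6: ref 1 -> HIT, frames=[1,4]
Step 7: ref 4 -> HIT, frames=[1,4]
Step 8: ref 4 -> HIT, frames=[1,4]
Step 9: ref 4 -> HIT, frames=[1,4]
Step 10: ref 2 -> FAULT, evict 1, frames=[2,4]
Step 11: ref 3 -> FAULT, evict 4, frames=[2,3]
At step 11: evicted page 4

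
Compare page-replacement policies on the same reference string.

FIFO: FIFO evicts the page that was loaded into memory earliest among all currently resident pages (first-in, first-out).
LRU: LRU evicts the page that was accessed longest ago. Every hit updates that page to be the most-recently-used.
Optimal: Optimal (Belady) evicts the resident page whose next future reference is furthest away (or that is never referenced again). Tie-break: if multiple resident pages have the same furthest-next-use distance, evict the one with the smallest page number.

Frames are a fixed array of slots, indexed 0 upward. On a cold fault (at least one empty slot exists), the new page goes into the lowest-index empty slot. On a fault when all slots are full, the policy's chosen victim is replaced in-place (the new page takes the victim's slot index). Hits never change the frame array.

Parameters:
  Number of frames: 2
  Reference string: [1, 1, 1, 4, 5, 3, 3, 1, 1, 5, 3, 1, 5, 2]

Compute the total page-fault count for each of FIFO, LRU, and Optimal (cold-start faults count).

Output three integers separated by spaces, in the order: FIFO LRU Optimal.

--- FIFO ---
  step 0: ref 1 -> FAULT, frames=[1,-] (faults so far: 1)
  step 1: ref 1 -> HIT, frames=[1,-] (faults so far: 1)
  step 2: ref 1 -> HIT, frames=[1,-] (faults so far: 1)
  step 3: ref 4 -> FAULT, frames=[1,4] (faults so far: 2)
  step 4: ref 5 -> FAULT, evict 1, frames=[5,4] (faults so far: 3)
  step 5: ref 3 -> FAULT, evict 4, frames=[5,3] (faults so far: 4)
  step 6: ref 3 -> HIT, frames=[5,3] (faults so far: 4)
  step 7: ref 1 -> FAULT, evict 5, frames=[1,3] (faults so far: 5)
  step 8: ref 1 -> HIT, frames=[1,3] (faults so far: 5)
  step 9: ref 5 -> FAULT, evict 3, frames=[1,5] (faults so far: 6)
  step 10: ref 3 -> FAULT, evict 1, frames=[3,5] (faults so far: 7)
  step 11: ref 1 -> FAULT, evict 5, frames=[3,1] (faults so far: 8)
  step 12: ref 5 -> FAULT, evict 3, frames=[5,1] (faults so far: 9)
  step 13: ref 2 -> FAULT, evict 1, frames=[5,2] (faults so far: 10)
  FIFO total faults: 10
--- LRU ---
  step 0: ref 1 -> FAULT, frames=[1,-] (faults so far: 1)
  step 1: ref 1 -> HIT, frames=[1,-] (faults so far: 1)
  step 2: ref 1 -> HIT, frames=[1,-] (faults so far: 1)
  step 3: ref 4 -> FAULT, frames=[1,4] (faults so far: 2)
  step 4: ref 5 -> FAULT, evict 1, frames=[5,4] (faults so far: 3)
  step 5: ref 3 -> FAULT, evict 4, frames=[5,3] (faults so far: 4)
  step 6: ref 3 -> HIT, frames=[5,3] (faults so far: 4)
  step 7: ref 1 -> FAULT, evict 5, frames=[1,3] (faults so far: 5)
  step 8: ref 1 -> HIT, frames=[1,3] (faults so far: 5)
  step 9: ref 5 -> FAULT, evict 3, frames=[1,5] (faults so far: 6)
  step 10: ref 3 -> FAULT, evict 1, frames=[3,5] (faults so far: 7)
  step 11: ref 1 -> FAULT, evict 5, frames=[3,1] (faults so far: 8)
  step 12: ref 5 -> FAULT, evict 3, frames=[5,1] (faults so far: 9)
  step 13: ref 2 -> FAULT, evict 1, frames=[5,2] (faults so far: 10)
  LRU total faults: 10
--- Optimal ---
  step 0: ref 1 -> FAULT, frames=[1,-] (faults so far: 1)
  step 1: ref 1 -> HIT, frames=[1,-] (faults so far: 1)
  step 2: ref 1 -> HIT, frames=[1,-] (faults so far: 1)
  step 3: ref 4 -> FAULT, frames=[1,4] (faults so far: 2)
  step 4: ref 5 -> FAULT, evict 4, frames=[1,5] (faults so far: 3)
  step 5: ref 3 -> FAULT, evict 5, frames=[1,3] (faults so far: 4)
  step 6: ref 3 -> HIT, frames=[1,3] (faults so far: 4)
  step 7: ref 1 -> HIT, frames=[1,3] (faults so far: 4)
  step 8: ref 1 -> HIT, frames=[1,3] (faults so far: 4)
  step 9: ref 5 -> FAULT, evict 1, frames=[5,3] (faults so far: 5)
  step 10: ref 3 -> HIT, frames=[5,3] (faults so far: 5)
  step 11: ref 1 -> FAULT, evict 3, frames=[5,1] (faults so far: 6)
  step 12: ref 5 -> HIT, frames=[5,1] (faults so far: 6)
  step 13: ref 2 -> FAULT, evict 1, frames=[5,2] (faults so far: 7)
  Optimal total faults: 7

Answer: 10 10 7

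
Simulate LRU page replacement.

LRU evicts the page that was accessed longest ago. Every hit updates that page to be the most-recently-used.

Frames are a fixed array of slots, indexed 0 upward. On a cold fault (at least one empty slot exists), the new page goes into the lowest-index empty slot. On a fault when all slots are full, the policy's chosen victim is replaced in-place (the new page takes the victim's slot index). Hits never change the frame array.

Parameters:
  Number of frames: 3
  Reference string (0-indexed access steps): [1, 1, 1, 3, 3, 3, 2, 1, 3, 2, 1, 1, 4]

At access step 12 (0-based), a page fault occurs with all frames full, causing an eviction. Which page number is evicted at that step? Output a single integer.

Answer: 3

Derivation:
Step 0: ref 1 -> FAULT, frames=[1,-,-]
Step 1: ref 1 -> HIT, frames=[1,-,-]
Step 2: ref 1 -> HIT, frames=[1,-,-]
Step 3: ref 3 -> FAULT, frames=[1,3,-]
Step 4: ref 3 -> HIT, frames=[1,3,-]
Step 5: ref 3 -> HIT, frames=[1,3,-]
Step 6: ref 2 -> FAULT, frames=[1,3,2]
Step 7: ref 1 -> HIT, frames=[1,3,2]
Step 8: ref 3 -> HIT, frames=[1,3,2]
Step 9: ref 2 -> HIT, frames=[1,3,2]
Step 10: ref 1 -> HIT, frames=[1,3,2]
Step 11: ref 1 -> HIT, frames=[1,3,2]
Step 12: ref 4 -> FAULT, evict 3, frames=[1,4,2]
At step 12: evicted page 3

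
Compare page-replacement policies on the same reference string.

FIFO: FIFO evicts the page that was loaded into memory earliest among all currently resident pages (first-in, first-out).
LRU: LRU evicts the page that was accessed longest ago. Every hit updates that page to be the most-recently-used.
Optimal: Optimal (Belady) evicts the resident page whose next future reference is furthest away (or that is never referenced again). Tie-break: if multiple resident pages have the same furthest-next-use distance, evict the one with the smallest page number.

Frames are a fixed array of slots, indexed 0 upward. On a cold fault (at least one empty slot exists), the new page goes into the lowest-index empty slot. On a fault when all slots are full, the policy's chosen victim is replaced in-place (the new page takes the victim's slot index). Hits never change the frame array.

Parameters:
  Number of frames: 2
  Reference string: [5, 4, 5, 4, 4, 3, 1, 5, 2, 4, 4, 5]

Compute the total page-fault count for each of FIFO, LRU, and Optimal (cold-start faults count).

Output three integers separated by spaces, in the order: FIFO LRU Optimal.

--- FIFO ---
  step 0: ref 5 -> FAULT, frames=[5,-] (faults so far: 1)
  step 1: ref 4 -> FAULT, frames=[5,4] (faults so far: 2)
  step 2: ref 5 -> HIT, frames=[5,4] (faults so far: 2)
  step 3: ref 4 -> HIT, frames=[5,4] (faults so far: 2)
  step 4: ref 4 -> HIT, frames=[5,4] (faults so far: 2)
  step 5: ref 3 -> FAULT, evict 5, frames=[3,4] (faults so far: 3)
  step 6: ref 1 -> FAULT, evict 4, frames=[3,1] (faults so far: 4)
  step 7: ref 5 -> FAULT, evict 3, frames=[5,1] (faults so far: 5)
  step 8: ref 2 -> FAULT, evict 1, frames=[5,2] (faults so far: 6)
  step 9: ref 4 -> FAULT, evict 5, frames=[4,2] (faults so far: 7)
  step 10: ref 4 -> HIT, frames=[4,2] (faults so far: 7)
  step 11: ref 5 -> FAULT, evict 2, frames=[4,5] (faults so far: 8)
  FIFO total faults: 8
--- LRU ---
  step 0: ref 5 -> FAULT, frames=[5,-] (faults so far: 1)
  step 1: ref 4 -> FAULT, frames=[5,4] (faults so far: 2)
  step 2: ref 5 -> HIT, frames=[5,4] (faults so far: 2)
  step 3: ref 4 -> HIT, frames=[5,4] (faults so far: 2)
  step 4: ref 4 -> HIT, frames=[5,4] (faults so far: 2)
  step 5: ref 3 -> FAULT, evict 5, frames=[3,4] (faults so far: 3)
  step 6: ref 1 -> FAULT, evict 4, frames=[3,1] (faults so far: 4)
  step 7: ref 5 -> FAULT, evict 3, frames=[5,1] (faults so far: 5)
  step 8: ref 2 -> FAULT, evict 1, frames=[5,2] (faults so far: 6)
  step 9: ref 4 -> FAULT, evict 5, frames=[4,2] (faults so far: 7)
  step 10: ref 4 -> HIT, frames=[4,2] (faults so far: 7)
  step 11: ref 5 -> FAULT, evict 2, frames=[4,5] (faults so far: 8)
  LRU total faults: 8
--- Optimal ---
  step 0: ref 5 -> FAULT, frames=[5,-] (faults so far: 1)
  step 1: ref 4 -> FAULT, frames=[5,4] (faults so far: 2)
  step 2: ref 5 -> HIT, frames=[5,4] (faults so far: 2)
  step 3: ref 4 -> HIT, frames=[5,4] (faults so far: 2)
  step 4: ref 4 -> HIT, frames=[5,4] (faults so far: 2)
  step 5: ref 3 -> FAULT, evict 4, frames=[5,3] (faults so far: 3)
  step 6: ref 1 -> FAULT, evict 3, frames=[5,1] (faults so far: 4)
  step 7: ref 5 -> HIT, frames=[5,1] (faults so far: 4)
  step 8: ref 2 -> FAULT, evict 1, frames=[5,2] (faults so far: 5)
  step 9: ref 4 -> FAULT, evict 2, frames=[5,4] (faults so far: 6)
  step 10: ref 4 -> HIT, frames=[5,4] (faults so far: 6)
  step 11: ref 5 -> HIT, frames=[5,4] (faults so far: 6)
  Optimal total faults: 6

Answer: 8 8 6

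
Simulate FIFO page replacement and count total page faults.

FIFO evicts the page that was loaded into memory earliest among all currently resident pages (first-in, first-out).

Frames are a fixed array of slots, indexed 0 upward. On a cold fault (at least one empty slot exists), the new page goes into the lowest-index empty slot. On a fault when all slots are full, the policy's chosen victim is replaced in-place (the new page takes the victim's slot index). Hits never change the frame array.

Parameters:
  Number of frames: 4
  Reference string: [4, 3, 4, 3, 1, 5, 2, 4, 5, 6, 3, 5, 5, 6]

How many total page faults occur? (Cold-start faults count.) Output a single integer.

Step 0: ref 4 → FAULT, frames=[4,-,-,-]
Step 1: ref 3 → FAULT, frames=[4,3,-,-]
Step 2: ref 4 → HIT, frames=[4,3,-,-]
Step 3: ref 3 → HIT, frames=[4,3,-,-]
Step 4: ref 1 → FAULT, frames=[4,3,1,-]
Step 5: ref 5 → FAULT, frames=[4,3,1,5]
Step 6: ref 2 → FAULT (evict 4), frames=[2,3,1,5]
Step 7: ref 4 → FAULT (evict 3), frames=[2,4,1,5]
Step 8: ref 5 → HIT, frames=[2,4,1,5]
Step 9: ref 6 → FAULT (evict 1), frames=[2,4,6,5]
Step 10: ref 3 → FAULT (evict 5), frames=[2,4,6,3]
Step 11: ref 5 → FAULT (evict 2), frames=[5,4,6,3]
Step 12: ref 5 → HIT, frames=[5,4,6,3]
Step 13: ref 6 → HIT, frames=[5,4,6,3]
Total faults: 9

Answer: 9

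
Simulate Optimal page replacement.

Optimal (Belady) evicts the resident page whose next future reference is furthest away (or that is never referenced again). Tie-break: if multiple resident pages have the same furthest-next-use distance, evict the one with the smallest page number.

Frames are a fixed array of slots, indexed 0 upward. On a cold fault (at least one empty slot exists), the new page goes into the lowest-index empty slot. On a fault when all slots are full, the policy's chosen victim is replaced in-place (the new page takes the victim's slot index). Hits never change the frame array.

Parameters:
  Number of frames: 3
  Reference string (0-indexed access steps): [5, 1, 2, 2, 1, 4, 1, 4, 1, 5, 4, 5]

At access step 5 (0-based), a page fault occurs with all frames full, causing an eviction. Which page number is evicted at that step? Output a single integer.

Answer: 2

Derivation:
Step 0: ref 5 -> FAULT, frames=[5,-,-]
Step 1: ref 1 -> FAULT, frames=[5,1,-]
Step 2: ref 2 -> FAULT, frames=[5,1,2]
Step 3: ref 2 -> HIT, frames=[5,1,2]
Step 4: ref 1 -> HIT, frames=[5,1,2]
Step 5: ref 4 -> FAULT, evict 2, frames=[5,1,4]
At step 5: evicted page 2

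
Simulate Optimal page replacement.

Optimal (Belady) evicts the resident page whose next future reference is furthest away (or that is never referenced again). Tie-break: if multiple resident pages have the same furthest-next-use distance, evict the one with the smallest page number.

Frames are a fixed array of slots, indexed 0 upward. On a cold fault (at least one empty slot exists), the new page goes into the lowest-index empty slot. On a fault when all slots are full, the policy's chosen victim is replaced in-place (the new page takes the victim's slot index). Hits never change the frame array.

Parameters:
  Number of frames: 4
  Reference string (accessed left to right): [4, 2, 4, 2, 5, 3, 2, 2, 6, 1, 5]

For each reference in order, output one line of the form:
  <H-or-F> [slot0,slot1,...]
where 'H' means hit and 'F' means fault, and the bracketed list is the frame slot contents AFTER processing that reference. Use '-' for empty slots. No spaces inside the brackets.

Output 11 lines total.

F [4,-,-,-]
F [4,2,-,-]
H [4,2,-,-]
H [4,2,-,-]
F [4,2,5,-]
F [4,2,5,3]
H [4,2,5,3]
H [4,2,5,3]
F [4,6,5,3]
F [4,6,5,1]
H [4,6,5,1]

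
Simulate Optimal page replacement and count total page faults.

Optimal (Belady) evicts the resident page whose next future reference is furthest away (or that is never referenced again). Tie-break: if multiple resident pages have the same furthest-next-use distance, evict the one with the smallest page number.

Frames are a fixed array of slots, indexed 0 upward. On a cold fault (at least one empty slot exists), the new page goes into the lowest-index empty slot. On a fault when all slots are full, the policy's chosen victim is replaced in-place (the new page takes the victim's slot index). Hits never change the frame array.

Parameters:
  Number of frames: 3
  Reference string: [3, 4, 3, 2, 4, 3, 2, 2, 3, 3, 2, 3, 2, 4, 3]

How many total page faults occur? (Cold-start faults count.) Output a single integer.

Answer: 3

Derivation:
Step 0: ref 3 → FAULT, frames=[3,-,-]
Step 1: ref 4 → FAULT, frames=[3,4,-]
Step 2: ref 3 → HIT, frames=[3,4,-]
Step 3: ref 2 → FAULT, frames=[3,4,2]
Step 4: ref 4 → HIT, frames=[3,4,2]
Step 5: ref 3 → HIT, frames=[3,4,2]
Step 6: ref 2 → HIT, frames=[3,4,2]
Step 7: ref 2 → HIT, frames=[3,4,2]
Step 8: ref 3 → HIT, frames=[3,4,2]
Step 9: ref 3 → HIT, frames=[3,4,2]
Step 10: ref 2 → HIT, frames=[3,4,2]
Step 11: ref 3 → HIT, frames=[3,4,2]
Step 12: ref 2 → HIT, frames=[3,4,2]
Step 13: ref 4 → HIT, frames=[3,4,2]
Step 14: ref 3 → HIT, frames=[3,4,2]
Total faults: 3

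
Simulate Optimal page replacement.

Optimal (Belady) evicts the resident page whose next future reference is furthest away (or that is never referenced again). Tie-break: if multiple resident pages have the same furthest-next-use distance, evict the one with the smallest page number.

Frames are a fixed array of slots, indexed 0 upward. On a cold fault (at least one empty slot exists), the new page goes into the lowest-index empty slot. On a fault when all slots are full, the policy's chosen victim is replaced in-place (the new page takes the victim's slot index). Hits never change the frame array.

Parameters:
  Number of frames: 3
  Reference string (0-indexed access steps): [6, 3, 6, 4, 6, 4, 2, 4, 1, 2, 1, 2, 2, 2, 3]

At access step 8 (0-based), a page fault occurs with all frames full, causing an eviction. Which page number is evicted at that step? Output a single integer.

Answer: 4

Derivation:
Step 0: ref 6 -> FAULT, frames=[6,-,-]
Step 1: ref 3 -> FAULT, frames=[6,3,-]
Step 2: ref 6 -> HIT, frames=[6,3,-]
Step 3: ref 4 -> FAULT, frames=[6,3,4]
Step 4: ref 6 -> HIT, frames=[6,3,4]
Step 5: ref 4 -> HIT, frames=[6,3,4]
Step 6: ref 2 -> FAULT, evict 6, frames=[2,3,4]
Step 7: ref 4 -> HIT, frames=[2,3,4]
Step 8: ref 1 -> FAULT, evict 4, frames=[2,3,1]
At step 8: evicted page 4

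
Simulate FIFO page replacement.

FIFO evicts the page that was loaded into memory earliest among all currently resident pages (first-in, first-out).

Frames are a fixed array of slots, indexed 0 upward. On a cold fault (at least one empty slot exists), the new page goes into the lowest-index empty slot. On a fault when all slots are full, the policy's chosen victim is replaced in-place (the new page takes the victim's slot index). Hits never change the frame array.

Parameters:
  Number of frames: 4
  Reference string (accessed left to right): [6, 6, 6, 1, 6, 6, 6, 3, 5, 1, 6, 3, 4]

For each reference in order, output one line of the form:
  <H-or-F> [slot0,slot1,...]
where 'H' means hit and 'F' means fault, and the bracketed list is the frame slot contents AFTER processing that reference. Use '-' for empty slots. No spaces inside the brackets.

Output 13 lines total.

F [6,-,-,-]
H [6,-,-,-]
H [6,-,-,-]
F [6,1,-,-]
H [6,1,-,-]
H [6,1,-,-]
H [6,1,-,-]
F [6,1,3,-]
F [6,1,3,5]
H [6,1,3,5]
H [6,1,3,5]
H [6,1,3,5]
F [4,1,3,5]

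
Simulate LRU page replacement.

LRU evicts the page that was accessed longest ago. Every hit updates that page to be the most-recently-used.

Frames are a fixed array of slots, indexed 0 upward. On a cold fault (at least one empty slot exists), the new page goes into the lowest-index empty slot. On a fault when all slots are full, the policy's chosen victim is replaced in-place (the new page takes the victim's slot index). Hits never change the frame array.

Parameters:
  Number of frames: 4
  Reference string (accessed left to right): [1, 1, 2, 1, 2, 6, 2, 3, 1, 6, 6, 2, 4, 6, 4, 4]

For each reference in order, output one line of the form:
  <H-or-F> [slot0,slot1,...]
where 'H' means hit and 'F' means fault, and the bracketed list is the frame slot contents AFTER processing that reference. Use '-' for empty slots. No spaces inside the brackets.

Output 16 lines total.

F [1,-,-,-]
H [1,-,-,-]
F [1,2,-,-]
H [1,2,-,-]
H [1,2,-,-]
F [1,2,6,-]
H [1,2,6,-]
F [1,2,6,3]
H [1,2,6,3]
H [1,2,6,3]
H [1,2,6,3]
H [1,2,6,3]
F [1,2,6,4]
H [1,2,6,4]
H [1,2,6,4]
H [1,2,6,4]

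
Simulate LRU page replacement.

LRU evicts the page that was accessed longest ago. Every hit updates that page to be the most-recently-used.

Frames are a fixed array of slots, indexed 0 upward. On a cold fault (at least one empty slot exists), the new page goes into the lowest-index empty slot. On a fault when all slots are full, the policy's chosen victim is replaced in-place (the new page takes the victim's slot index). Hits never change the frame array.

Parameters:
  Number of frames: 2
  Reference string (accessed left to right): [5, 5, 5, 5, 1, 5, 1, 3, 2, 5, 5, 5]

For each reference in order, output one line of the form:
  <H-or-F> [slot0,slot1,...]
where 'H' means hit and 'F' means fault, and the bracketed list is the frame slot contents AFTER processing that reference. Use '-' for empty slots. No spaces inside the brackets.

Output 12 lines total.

F [5,-]
H [5,-]
H [5,-]
H [5,-]
F [5,1]
H [5,1]
H [5,1]
F [3,1]
F [3,2]
F [5,2]
H [5,2]
H [5,2]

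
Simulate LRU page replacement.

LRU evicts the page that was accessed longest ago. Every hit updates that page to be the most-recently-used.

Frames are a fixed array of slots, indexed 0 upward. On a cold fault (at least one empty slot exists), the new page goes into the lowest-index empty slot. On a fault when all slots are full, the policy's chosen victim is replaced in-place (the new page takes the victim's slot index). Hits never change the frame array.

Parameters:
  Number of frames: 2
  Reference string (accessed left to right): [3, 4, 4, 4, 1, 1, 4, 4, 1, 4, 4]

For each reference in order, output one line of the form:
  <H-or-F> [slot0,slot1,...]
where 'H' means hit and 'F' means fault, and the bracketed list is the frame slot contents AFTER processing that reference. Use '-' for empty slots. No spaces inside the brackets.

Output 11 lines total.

F [3,-]
F [3,4]
H [3,4]
H [3,4]
F [1,4]
H [1,4]
H [1,4]
H [1,4]
H [1,4]
H [1,4]
H [1,4]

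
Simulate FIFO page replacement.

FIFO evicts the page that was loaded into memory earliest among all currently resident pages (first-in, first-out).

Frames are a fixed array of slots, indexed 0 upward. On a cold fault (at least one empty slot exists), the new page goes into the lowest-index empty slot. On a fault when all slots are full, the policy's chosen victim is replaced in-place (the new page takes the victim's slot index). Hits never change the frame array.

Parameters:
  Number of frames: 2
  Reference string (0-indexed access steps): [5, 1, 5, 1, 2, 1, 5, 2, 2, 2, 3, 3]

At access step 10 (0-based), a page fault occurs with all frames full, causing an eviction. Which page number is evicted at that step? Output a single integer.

Answer: 2

Derivation:
Step 0: ref 5 -> FAULT, frames=[5,-]
Step 1: ref 1 -> FAULT, frames=[5,1]
Step 2: ref 5 -> HIT, frames=[5,1]
Step 3: ref 1 -> HIT, frames=[5,1]
Step 4: ref 2 -> FAULT, evict 5, frames=[2,1]
Step 5: ref 1 -> HIT, frames=[2,1]
Step 6: ref 5 -> FAULT, evict 1, frames=[2,5]
Step 7: ref 2 -> HIT, frames=[2,5]
Step 8: ref 2 -> HIT, frames=[2,5]
Step 9: ref 2 -> HIT, frames=[2,5]
Step 10: ref 3 -> FAULT, evict 2, frames=[3,5]
At step 10: evicted page 2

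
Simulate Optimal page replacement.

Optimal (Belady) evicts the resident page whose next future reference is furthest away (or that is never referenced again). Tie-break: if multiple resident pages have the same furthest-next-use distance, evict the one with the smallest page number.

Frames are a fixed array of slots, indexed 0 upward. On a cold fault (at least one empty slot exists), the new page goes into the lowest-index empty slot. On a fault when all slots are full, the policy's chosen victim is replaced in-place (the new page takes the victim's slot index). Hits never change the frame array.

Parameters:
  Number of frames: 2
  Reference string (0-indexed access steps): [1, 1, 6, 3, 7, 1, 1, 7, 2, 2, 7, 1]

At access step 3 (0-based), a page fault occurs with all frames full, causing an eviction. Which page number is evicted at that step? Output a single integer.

Answer: 6

Derivation:
Step 0: ref 1 -> FAULT, frames=[1,-]
Step 1: ref 1 -> HIT, frames=[1,-]
Step 2: ref 6 -> FAULT, frames=[1,6]
Step 3: ref 3 -> FAULT, evict 6, frames=[1,3]
At step 3: evicted page 6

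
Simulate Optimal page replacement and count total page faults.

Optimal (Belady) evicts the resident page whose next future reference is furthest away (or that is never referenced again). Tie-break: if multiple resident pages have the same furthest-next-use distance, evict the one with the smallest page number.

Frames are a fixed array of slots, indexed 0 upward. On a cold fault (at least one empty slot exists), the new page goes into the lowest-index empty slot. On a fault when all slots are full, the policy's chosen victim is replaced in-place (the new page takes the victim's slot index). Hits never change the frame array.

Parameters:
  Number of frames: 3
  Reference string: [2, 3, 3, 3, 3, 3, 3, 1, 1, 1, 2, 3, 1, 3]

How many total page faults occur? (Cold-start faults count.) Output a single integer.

Answer: 3

Derivation:
Step 0: ref 2 → FAULT, frames=[2,-,-]
Step 1: ref 3 → FAULT, frames=[2,3,-]
Step 2: ref 3 → HIT, frames=[2,3,-]
Step 3: ref 3 → HIT, frames=[2,3,-]
Step 4: ref 3 → HIT, frames=[2,3,-]
Step 5: ref 3 → HIT, frames=[2,3,-]
Step 6: ref 3 → HIT, frames=[2,3,-]
Step 7: ref 1 → FAULT, frames=[2,3,1]
Step 8: ref 1 → HIT, frames=[2,3,1]
Step 9: ref 1 → HIT, frames=[2,3,1]
Step 10: ref 2 → HIT, frames=[2,3,1]
Step 11: ref 3 → HIT, frames=[2,3,1]
Step 12: ref 1 → HIT, frames=[2,3,1]
Step 13: ref 3 → HIT, frames=[2,3,1]
Total faults: 3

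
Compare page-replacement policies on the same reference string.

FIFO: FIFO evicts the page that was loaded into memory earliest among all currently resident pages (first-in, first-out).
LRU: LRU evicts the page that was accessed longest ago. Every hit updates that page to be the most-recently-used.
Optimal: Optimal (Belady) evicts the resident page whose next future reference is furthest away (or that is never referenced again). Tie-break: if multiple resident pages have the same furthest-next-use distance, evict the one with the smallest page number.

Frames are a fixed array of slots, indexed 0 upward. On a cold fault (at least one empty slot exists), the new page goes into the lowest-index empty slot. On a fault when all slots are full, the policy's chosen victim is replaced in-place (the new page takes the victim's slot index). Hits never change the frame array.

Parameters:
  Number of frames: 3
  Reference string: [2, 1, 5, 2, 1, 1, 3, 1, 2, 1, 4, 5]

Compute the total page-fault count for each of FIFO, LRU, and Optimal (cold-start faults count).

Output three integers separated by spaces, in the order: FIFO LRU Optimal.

Answer: 8 6 6

Derivation:
--- FIFO ---
  step 0: ref 2 -> FAULT, frames=[2,-,-] (faults so far: 1)
  step 1: ref 1 -> FAULT, frames=[2,1,-] (faults so far: 2)
  step 2: ref 5 -> FAULT, frames=[2,1,5] (faults so far: 3)
  step 3: ref 2 -> HIT, frames=[2,1,5] (faults so far: 3)
  step 4: ref 1 -> HIT, frames=[2,1,5] (faults so far: 3)
  step 5: ref 1 -> HIT, frames=[2,1,5] (faults so far: 3)
  step 6: ref 3 -> FAULT, evict 2, frames=[3,1,5] (faults so far: 4)
  step 7: ref 1 -> HIT, frames=[3,1,5] (faults so far: 4)
  step 8: ref 2 -> FAULT, evict 1, frames=[3,2,5] (faults so far: 5)
  step 9: ref 1 -> FAULT, evict 5, frames=[3,2,1] (faults so far: 6)
  step 10: ref 4 -> FAULT, evict 3, frames=[4,2,1] (faults so far: 7)
  step 11: ref 5 -> FAULT, evict 2, frames=[4,5,1] (faults so far: 8)
  FIFO total faults: 8
--- LRU ---
  step 0: ref 2 -> FAULT, frames=[2,-,-] (faults so far: 1)
  step 1: ref 1 -> FAULT, frames=[2,1,-] (faults so far: 2)
  step 2: ref 5 -> FAULT, frames=[2,1,5] (faults so far: 3)
  step 3: ref 2 -> HIT, frames=[2,1,5] (faults so far: 3)
  step 4: ref 1 -> HIT, frames=[2,1,5] (faults so far: 3)
  step 5: ref 1 -> HIT, frames=[2,1,5] (faults so far: 3)
  step 6: ref 3 -> FAULT, evict 5, frames=[2,1,3] (faults so far: 4)
  step 7: ref 1 -> HIT, frames=[2,1,3] (faults so far: 4)
  step 8: ref 2 -> HIT, frames=[2,1,3] (faults so far: 4)
  step 9: ref 1 -> HIT, frames=[2,1,3] (faults so far: 4)
  step 10: ref 4 -> FAULT, evict 3, frames=[2,1,4] (faults so far: 5)
  step 11: ref 5 -> FAULT, evict 2, frames=[5,1,4] (faults so far: 6)
  LRU total faults: 6
--- Optimal ---
  step 0: ref 2 -> FAULT, frames=[2,-,-] (faults so far: 1)
  step 1: ref 1 -> FAULT, frames=[2,1,-] (faults so far: 2)
  step 2: ref 5 -> FAULT, frames=[2,1,5] (faults so far: 3)
  step 3: ref 2 -> HIT, frames=[2,1,5] (faults so far: 3)
  step 4: ref 1 -> HIT, frames=[2,1,5] (faults so far: 3)
  step 5: ref 1 -> HIT, frames=[2,1,5] (faults so far: 3)
  step 6: ref 3 -> FAULT, evict 5, frames=[2,1,3] (faults so far: 4)
  step 7: ref 1 -> HIT, frames=[2,1,3] (faults so far: 4)
  step 8: ref 2 -> HIT, frames=[2,1,3] (faults so far: 4)
  step 9: ref 1 -> HIT, frames=[2,1,3] (faults so far: 4)
  step 10: ref 4 -> FAULT, evict 1, frames=[2,4,3] (faults so far: 5)
  step 11: ref 5 -> FAULT, evict 2, frames=[5,4,3] (faults so far: 6)
  Optimal total faults: 6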